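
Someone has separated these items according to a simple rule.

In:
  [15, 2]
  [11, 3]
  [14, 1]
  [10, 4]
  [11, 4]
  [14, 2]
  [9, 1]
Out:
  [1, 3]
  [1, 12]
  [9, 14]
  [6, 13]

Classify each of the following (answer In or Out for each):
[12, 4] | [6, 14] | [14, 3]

One predicate separates the groups cleanly: first > second.
[12, 4] → 12 > 4 → In. [6, 14] → 6 < 14 → Out. [14, 3] → 14 > 3 → In.

In, Out, In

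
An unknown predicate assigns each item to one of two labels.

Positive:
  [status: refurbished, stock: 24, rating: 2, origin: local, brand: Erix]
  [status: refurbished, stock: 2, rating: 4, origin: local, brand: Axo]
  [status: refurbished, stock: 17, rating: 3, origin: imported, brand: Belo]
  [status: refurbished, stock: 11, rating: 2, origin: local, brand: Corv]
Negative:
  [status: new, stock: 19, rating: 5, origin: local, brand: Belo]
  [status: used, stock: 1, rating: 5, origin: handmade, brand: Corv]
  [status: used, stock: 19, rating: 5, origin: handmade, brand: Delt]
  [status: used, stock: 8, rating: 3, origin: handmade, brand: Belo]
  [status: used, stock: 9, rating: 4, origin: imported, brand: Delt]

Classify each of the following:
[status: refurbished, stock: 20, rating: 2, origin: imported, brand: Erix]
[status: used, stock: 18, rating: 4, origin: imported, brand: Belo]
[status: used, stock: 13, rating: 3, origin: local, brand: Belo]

Rule: status is refurbished. This holds for each 'Positive' example and fails for each 'Negative' one.
[status: refurbished, stock: 20, rating: 2, origin: imported, brand: Erix]: Positive (status is refurbished).
[status: used, stock: 18, rating: 4, origin: imported, brand: Belo]: Negative (status is used).
[status: used, stock: 13, rating: 3, origin: local, brand: Belo]: Negative (status is used).

Positive, Negative, Negative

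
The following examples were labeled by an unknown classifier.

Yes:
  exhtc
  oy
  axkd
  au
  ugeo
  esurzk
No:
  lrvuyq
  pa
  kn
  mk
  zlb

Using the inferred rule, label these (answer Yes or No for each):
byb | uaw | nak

The pattern is that an item is 'Yes' exactly when: starts with a vowel.
byb: No (starts with 'b'). uaw: Yes (starts with 'u'). nak: No (starts with 'n').

No, Yes, No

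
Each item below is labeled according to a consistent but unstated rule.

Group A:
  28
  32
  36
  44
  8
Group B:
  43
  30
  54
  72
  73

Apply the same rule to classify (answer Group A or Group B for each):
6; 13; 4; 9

Rule: multiple of 4 AND at most 44. This holds for each 'Group A' example and fails for each 'Group B' one.

Group B, Group B, Group A, Group B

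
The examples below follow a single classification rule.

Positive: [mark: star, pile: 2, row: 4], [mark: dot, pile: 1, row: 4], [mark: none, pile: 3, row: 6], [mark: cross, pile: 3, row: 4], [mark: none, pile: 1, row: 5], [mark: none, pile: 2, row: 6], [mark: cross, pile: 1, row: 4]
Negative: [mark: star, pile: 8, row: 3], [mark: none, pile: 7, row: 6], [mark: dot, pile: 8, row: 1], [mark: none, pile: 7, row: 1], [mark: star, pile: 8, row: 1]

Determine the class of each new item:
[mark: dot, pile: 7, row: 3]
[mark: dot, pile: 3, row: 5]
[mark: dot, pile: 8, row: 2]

Negative, Positive, Negative

The simplest hypothesis consistent with all the labels is: pile ≤ 3.
[mark: dot, pile: 7, row: 3]: Negative (pile = 7).
[mark: dot, pile: 3, row: 5]: Positive (pile = 3).
[mark: dot, pile: 8, row: 2]: Negative (pile = 8).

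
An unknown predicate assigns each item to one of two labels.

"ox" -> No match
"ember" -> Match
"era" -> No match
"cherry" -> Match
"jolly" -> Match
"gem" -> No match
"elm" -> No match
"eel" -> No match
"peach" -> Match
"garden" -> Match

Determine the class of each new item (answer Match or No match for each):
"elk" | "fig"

No match, No match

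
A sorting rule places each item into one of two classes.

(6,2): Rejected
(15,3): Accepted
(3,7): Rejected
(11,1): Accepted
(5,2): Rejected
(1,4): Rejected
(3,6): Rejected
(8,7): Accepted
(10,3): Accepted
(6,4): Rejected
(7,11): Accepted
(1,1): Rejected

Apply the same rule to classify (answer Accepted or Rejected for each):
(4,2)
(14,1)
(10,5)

The simplest hypothesis consistent with all the labels is: sum ≥ 12.
(4,2): Rejected (4+2 = 6).
(14,1): Accepted (14+1 = 15).
(10,5): Accepted (10+5 = 15).

Rejected, Accepted, Accepted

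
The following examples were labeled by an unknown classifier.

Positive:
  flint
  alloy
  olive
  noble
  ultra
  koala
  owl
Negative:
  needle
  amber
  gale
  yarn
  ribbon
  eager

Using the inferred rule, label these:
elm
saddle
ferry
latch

Positive, Negative, Negative, Positive

All 'Positive' examples share one property — odd length AND contains 'l' — and every 'Negative' example lacks it.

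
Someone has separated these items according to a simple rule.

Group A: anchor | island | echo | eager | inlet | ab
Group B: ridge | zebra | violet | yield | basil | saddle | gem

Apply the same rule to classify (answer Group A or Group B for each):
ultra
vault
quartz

Rule: starts with a vowel. This holds for each 'Group A' example and fails for each 'Group B' one.
ultra → starts with 'u' → Group A. vault → starts with 'v' → Group B. quartz → starts with 'q' → Group B.

Group A, Group B, Group B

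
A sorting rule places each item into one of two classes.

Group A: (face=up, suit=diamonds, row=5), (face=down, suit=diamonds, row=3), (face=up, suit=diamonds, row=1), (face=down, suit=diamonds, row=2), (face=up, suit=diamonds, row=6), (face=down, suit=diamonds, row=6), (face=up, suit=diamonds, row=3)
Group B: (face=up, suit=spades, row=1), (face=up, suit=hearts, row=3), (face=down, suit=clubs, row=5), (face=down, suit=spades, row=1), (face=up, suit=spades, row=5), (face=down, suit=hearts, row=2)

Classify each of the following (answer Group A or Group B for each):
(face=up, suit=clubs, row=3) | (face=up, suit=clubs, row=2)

The common property of the 'Group A' items is: suit is diamonds. No 'Group B' item has it.

Group B, Group B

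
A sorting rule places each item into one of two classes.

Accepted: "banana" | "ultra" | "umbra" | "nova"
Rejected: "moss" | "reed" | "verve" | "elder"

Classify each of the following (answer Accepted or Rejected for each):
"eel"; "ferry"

Rejected, Rejected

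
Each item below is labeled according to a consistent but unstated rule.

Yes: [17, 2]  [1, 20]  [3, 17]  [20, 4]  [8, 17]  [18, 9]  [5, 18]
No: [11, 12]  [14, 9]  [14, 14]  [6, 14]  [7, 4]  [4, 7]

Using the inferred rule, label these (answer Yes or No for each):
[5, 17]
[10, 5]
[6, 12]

The distinguishing property — max ≥ 17 — holds for all the 'Yes' cases and none of the 'No' cases.

Yes, No, No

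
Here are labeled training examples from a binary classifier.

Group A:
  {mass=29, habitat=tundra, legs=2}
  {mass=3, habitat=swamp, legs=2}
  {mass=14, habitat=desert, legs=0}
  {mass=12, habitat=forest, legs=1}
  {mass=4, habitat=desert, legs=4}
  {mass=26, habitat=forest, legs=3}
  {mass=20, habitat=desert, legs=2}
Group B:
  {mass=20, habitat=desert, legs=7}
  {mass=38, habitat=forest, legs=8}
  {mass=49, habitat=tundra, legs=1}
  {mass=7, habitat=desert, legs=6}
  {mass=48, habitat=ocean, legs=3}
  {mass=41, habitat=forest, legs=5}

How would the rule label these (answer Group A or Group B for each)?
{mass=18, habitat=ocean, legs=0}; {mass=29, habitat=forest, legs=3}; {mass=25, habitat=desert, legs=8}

Rule: mass ≤ 29 AND legs ≤ 4. This holds for each 'Group A' example and fails for each 'Group B' one.

Group A, Group A, Group B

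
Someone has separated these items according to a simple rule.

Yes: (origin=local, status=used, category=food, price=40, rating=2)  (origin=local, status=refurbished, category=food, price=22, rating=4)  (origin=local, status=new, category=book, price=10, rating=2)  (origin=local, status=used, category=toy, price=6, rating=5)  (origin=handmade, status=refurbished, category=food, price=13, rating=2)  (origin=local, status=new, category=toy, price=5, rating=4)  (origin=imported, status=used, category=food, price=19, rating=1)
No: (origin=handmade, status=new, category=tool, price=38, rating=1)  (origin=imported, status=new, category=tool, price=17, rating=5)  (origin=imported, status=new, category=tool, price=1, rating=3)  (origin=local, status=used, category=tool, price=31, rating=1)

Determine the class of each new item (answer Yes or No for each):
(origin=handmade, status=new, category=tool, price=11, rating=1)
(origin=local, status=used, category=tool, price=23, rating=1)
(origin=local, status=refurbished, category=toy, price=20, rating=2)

The rule appears to be: category is not tool.

No, No, Yes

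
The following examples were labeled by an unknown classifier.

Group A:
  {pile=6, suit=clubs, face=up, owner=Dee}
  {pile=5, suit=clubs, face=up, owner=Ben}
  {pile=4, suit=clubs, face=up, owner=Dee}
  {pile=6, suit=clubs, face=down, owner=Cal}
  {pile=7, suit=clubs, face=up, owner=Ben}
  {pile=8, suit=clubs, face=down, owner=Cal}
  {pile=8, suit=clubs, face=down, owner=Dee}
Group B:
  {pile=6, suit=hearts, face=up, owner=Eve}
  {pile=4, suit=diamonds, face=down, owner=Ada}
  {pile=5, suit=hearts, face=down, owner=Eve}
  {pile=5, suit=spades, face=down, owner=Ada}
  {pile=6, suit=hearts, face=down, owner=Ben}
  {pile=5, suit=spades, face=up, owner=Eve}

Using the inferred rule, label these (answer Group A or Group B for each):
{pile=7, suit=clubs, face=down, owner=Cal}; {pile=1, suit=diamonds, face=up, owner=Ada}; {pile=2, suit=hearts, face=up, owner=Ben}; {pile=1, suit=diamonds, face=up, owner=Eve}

Group A, Group B, Group B, Group B

Looking at the examples, the only property every 'Group A' case has and every 'Group B' case lacks is: suit is clubs.
{pile=7, suit=clubs, face=down, owner=Cal}: suit is clubs, qualifies → Group A.
{pile=1, suit=diamonds, face=up, owner=Ada}: suit is diamonds, does not pass → Group B.
{pile=2, suit=hearts, face=up, owner=Ben}: suit is hearts, does not pass → Group B.
{pile=1, suit=diamonds, face=up, owner=Eve}: suit is diamonds, does not pass → Group B.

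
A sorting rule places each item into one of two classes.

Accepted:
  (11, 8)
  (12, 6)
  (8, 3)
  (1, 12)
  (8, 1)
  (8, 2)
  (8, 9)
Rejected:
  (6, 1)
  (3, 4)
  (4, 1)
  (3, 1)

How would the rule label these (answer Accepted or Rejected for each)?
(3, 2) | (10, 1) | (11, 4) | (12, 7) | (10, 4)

Rejected, Accepted, Accepted, Accepted, Accepted

The distinguishing property — sum ≥ 9 — holds for all the 'Accepted' cases and none of the 'Rejected' cases.
(3, 2): 3+2 = 5, does not satisfy this → Rejected.
(10, 1): 10+1 = 11, meets the rule → Accepted.
(11, 4): 11+4 = 15, meets the rule → Accepted.
(12, 7): 12+7 = 19, meets the rule → Accepted.
(10, 4): 10+4 = 14, meets the rule → Accepted.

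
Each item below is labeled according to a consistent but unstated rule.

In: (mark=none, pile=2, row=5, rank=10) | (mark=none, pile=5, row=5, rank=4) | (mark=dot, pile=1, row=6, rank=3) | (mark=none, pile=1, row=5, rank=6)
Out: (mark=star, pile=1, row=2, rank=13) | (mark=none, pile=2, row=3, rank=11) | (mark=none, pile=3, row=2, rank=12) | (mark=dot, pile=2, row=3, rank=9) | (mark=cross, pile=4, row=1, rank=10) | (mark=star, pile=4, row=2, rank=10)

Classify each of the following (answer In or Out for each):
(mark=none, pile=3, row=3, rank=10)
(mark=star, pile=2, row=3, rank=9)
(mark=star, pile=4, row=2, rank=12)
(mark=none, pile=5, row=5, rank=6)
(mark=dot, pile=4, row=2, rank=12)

All 'In' examples share one property — row ≥ 5 — and every 'Out' example lacks it.
Out: (mark=none, pile=3, row=3, rank=10), since row = 3. Out: (mark=star, pile=2, row=3, rank=9), since row = 3. Out: (mark=star, pile=4, row=2, rank=12), since row = 2. In: (mark=none, pile=5, row=5, rank=6), since row = 5. Out: (mark=dot, pile=4, row=2, rank=12), since row = 2.

Out, Out, Out, In, Out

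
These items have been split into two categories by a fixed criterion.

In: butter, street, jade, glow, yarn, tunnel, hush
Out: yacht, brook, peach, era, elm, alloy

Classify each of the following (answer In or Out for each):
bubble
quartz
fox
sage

In, In, Out, In

All 'In' examples share one property — even length — and every 'Out' example lacks it.
In: bubble, since length 6. In: quartz, since length 6. Out: fox, since length 3. In: sage, since length 4.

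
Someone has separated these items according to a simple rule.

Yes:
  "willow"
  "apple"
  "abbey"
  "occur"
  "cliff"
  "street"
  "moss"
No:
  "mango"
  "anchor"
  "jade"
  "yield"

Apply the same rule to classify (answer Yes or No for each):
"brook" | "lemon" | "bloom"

A rule that fits every label: has a double letter — true of each 'Yes' example, false of each 'No' one.

Yes, No, Yes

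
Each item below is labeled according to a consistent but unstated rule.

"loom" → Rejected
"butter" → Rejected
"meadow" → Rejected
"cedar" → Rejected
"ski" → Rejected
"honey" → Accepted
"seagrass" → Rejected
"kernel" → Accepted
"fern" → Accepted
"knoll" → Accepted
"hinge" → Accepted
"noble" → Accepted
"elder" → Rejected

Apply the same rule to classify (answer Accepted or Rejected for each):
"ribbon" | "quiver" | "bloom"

Accepted, Rejected, Rejected

All 'Accepted' examples share one property — contains 'n' — and every 'Rejected' example lacks it.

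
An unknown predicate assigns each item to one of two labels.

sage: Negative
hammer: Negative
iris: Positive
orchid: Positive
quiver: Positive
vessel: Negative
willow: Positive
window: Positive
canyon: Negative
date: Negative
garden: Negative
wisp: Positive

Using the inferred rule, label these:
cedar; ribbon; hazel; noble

The pattern is that an item is 'Positive' exactly when: contains 'i'.
cedar: Negative (no 'i').
ribbon: Positive (has 'i').
hazel: Negative (no 'i').
noble: Negative (no 'i').

Negative, Positive, Negative, Negative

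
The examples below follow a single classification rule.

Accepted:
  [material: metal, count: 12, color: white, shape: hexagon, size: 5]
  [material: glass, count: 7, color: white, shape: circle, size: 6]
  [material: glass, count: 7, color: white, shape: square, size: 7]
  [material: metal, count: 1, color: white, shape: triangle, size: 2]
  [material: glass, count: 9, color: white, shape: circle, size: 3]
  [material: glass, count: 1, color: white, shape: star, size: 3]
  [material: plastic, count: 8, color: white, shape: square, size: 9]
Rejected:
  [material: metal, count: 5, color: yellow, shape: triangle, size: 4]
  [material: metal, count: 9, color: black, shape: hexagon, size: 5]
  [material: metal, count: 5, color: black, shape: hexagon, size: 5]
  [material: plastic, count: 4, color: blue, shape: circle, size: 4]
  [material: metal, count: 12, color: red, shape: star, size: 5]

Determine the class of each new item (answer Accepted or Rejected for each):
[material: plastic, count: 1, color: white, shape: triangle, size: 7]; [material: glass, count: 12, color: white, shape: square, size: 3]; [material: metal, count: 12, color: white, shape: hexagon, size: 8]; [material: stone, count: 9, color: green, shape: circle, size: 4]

Looking at the examples, the only property every 'Accepted' case has and every 'Rejected' case lacks is: color is white.
[material: plastic, count: 1, color: white, shape: triangle, size: 7] — color is white, hence Accepted. [material: glass, count: 12, color: white, shape: square, size: 3] — color is white, hence Accepted. [material: metal, count: 12, color: white, shape: hexagon, size: 8] — color is white, hence Accepted. [material: stone, count: 9, color: green, shape: circle, size: 4] — color is green, hence Rejected.

Accepted, Accepted, Accepted, Rejected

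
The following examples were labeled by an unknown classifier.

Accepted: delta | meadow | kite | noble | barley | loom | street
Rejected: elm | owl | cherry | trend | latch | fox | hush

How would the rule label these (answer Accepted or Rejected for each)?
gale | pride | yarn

Accepted, Accepted, Rejected

Every 'Accepted' example satisfies: has ≥ 2 vowels. None of the 'Rejected' examples do.
Accepted: gale, since 2 vowels. Accepted: pride, since 2 vowels. Rejected: yarn, since 1 vowel.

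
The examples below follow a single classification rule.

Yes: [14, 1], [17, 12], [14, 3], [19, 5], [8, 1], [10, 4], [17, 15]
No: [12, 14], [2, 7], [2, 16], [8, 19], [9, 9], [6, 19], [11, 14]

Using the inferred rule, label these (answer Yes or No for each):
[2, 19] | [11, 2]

No, Yes

The classifier is using: first > second.
No: [2, 19], since 2 < 19.
Yes: [11, 2], since 11 > 2.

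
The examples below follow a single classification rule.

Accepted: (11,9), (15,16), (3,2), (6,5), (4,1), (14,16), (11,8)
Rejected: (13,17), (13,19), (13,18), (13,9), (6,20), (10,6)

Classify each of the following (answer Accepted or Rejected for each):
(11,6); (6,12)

Rejected, Rejected

Rule: |first − second| ≤ 3. This holds for each 'Accepted' example and fails for each 'Rejected' one.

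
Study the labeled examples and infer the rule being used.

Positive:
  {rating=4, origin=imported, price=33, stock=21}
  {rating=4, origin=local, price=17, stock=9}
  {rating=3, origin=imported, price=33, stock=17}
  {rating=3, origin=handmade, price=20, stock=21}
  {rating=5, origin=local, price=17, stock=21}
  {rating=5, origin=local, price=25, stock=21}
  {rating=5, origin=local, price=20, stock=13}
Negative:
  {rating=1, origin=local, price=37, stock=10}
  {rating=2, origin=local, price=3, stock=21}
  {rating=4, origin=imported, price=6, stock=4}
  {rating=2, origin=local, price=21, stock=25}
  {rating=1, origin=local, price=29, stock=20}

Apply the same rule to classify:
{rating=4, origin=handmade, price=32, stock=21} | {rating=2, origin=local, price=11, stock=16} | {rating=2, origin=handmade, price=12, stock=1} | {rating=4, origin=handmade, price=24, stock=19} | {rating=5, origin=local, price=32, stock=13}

Positive, Negative, Negative, Positive, Positive

The common property of the 'Positive' items is: rating ≥ 3 AND stock ≥ 9. No 'Negative' item has it.
{rating=4, origin=handmade, price=32, stock=21} → rating = 4, stock = 21 → Positive.
{rating=2, origin=local, price=11, stock=16} → rating = 2, stock = 16 → Negative.
{rating=2, origin=handmade, price=12, stock=1} → rating = 2, stock = 1 → Negative.
{rating=4, origin=handmade, price=24, stock=19} → rating = 4, stock = 19 → Positive.
{rating=5, origin=local, price=32, stock=13} → rating = 5, stock = 13 → Positive.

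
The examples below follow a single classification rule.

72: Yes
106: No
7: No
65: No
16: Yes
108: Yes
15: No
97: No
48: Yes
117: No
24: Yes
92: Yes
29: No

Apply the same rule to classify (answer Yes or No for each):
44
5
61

'Yes' ⟺ multiple of 4.
Yes: 44, since 44 = 4·11. No: 5, since 5 = 4·1 + 1. No: 61, since 61 = 4·15 + 1.

Yes, No, No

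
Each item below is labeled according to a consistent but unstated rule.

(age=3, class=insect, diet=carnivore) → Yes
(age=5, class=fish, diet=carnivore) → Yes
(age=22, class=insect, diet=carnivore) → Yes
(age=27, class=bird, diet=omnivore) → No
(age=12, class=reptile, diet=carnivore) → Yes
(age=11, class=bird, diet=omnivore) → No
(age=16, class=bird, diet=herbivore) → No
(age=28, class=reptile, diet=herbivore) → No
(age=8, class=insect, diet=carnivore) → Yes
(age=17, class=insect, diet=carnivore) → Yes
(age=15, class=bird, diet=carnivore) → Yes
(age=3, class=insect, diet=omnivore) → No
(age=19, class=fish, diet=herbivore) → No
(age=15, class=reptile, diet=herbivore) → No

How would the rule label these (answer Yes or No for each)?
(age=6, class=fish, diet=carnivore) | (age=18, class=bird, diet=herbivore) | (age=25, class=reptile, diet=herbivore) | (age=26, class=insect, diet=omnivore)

Looking at the examples, the only property every 'Yes' case has and every 'No' case lacks is: diet is carnivore.

Yes, No, No, No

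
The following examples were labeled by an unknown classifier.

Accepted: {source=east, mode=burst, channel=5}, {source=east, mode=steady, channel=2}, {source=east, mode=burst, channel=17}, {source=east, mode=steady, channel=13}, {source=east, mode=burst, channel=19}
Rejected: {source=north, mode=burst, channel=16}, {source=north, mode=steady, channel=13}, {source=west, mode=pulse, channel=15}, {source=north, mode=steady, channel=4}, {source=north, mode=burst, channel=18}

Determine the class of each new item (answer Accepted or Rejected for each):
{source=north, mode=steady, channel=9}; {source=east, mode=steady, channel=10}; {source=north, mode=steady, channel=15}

The classifier is using: source is east.
{source=north, mode=steady, channel=9} — source is north, hence Rejected.
{source=east, mode=steady, channel=10} — source is east, hence Accepted.
{source=north, mode=steady, channel=15} — source is north, hence Rejected.

Rejected, Accepted, Rejected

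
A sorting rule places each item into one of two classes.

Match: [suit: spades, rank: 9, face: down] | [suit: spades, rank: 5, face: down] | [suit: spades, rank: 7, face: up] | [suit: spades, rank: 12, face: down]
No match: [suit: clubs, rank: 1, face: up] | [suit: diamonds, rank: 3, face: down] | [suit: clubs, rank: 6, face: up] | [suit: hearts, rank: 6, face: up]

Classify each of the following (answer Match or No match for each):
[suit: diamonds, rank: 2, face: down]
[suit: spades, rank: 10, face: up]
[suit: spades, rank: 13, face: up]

No match, Match, Match

All 'Match' examples share one property — suit is spades — and every 'No match' example lacks it.
[suit: diamonds, rank: 2, face: down]: suit is diamonds — fails the rule, so No match. [suit: spades, rank: 10, face: up]: suit is spades — matches, so Match. [suit: spades, rank: 13, face: up]: suit is spades — matches, so Match.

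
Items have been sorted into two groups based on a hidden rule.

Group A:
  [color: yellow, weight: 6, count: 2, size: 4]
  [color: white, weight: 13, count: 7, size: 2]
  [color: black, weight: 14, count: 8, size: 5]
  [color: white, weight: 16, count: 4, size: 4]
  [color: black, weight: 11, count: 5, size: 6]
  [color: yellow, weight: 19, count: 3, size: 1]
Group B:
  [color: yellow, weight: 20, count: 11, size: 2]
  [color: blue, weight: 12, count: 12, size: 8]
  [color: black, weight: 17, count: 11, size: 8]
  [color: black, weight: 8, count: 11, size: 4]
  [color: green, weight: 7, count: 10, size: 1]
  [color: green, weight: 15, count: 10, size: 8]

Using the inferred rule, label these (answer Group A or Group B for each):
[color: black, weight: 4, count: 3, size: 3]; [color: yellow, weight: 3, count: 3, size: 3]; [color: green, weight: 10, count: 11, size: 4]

Group A, Group A, Group B

One predicate separates the groups cleanly: count ≤ 8.
[color: black, weight: 4, count: 3, size: 3]: count = 3 — matches, so Group A. [color: yellow, weight: 3, count: 3, size: 3]: count = 3 — matches, so Group A. [color: green, weight: 10, count: 11, size: 4]: count = 11 — fails this test, so Group B.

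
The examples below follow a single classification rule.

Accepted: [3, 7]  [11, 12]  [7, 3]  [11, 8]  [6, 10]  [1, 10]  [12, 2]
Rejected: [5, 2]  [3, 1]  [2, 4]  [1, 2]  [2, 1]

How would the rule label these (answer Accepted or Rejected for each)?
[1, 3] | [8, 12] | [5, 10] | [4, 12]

Rejected, Accepted, Accepted, Accepted

Rule: sum ≥ 10. This holds for each 'Accepted' example and fails for each 'Rejected' one.
[1, 3]: 1+3 = 4, fails this test → Rejected. [8, 12]: 8+12 = 20, passes → Accepted. [5, 10]: 5+10 = 15, passes → Accepted. [4, 12]: 4+12 = 16, passes → Accepted.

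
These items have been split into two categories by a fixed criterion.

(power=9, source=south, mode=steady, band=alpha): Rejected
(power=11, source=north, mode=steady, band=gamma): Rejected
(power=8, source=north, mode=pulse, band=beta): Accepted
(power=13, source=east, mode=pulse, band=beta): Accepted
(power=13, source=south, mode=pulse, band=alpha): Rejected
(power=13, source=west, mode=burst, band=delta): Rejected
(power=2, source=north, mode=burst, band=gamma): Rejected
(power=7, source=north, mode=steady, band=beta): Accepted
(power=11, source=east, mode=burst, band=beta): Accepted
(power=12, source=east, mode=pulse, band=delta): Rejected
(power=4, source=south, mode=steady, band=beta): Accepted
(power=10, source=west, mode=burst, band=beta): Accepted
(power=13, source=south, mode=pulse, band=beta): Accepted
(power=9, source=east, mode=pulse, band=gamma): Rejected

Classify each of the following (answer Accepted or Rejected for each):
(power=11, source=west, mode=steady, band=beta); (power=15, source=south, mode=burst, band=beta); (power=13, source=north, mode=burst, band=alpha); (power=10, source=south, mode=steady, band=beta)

Accepted, Accepted, Rejected, Accepted

A rule that fits every label: band is beta — true of each 'Accepted' example, false of each 'Rejected' one.
(power=11, source=west, mode=steady, band=beta) — band is beta, hence Accepted. (power=15, source=south, mode=burst, band=beta) — band is beta, hence Accepted. (power=13, source=north, mode=burst, band=alpha) — band is alpha, hence Rejected. (power=10, source=south, mode=steady, band=beta) — band is beta, hence Accepted.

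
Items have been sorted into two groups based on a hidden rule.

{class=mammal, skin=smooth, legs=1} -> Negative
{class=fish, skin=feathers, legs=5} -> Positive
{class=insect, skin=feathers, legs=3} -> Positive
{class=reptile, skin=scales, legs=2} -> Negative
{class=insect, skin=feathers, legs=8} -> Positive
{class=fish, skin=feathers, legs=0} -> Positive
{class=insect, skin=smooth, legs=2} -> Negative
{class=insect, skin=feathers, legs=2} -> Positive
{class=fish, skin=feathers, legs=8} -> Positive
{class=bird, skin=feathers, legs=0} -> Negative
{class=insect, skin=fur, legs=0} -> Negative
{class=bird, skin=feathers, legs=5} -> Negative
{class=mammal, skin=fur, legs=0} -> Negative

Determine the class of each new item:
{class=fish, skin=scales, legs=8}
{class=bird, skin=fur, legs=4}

The simplest hypothesis consistent with all the labels is: class is not bird AND skin is feathers.
{class=fish, skin=scales, legs=8} → class is fish, skin is scales → Negative.
{class=bird, skin=fur, legs=4} → class is bird, skin is fur → Negative.

Negative, Negative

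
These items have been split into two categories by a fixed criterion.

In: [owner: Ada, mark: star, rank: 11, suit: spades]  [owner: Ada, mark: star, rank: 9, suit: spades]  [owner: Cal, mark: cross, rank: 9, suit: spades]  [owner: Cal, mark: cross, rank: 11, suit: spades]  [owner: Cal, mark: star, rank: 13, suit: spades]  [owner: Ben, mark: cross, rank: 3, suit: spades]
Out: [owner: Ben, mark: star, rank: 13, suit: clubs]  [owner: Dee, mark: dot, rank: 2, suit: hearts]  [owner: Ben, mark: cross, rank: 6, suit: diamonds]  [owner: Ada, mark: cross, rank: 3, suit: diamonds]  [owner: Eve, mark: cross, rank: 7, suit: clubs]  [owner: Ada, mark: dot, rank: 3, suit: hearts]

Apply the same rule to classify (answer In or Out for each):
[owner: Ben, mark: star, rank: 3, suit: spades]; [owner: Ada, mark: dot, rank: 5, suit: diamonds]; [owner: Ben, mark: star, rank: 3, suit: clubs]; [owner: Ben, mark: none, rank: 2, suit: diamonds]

In, Out, Out, Out

Comparing the two groups points to one rule — suit is spades.
In: [owner: Ben, mark: star, rank: 3, suit: spades], since suit is spades.
Out: [owner: Ada, mark: dot, rank: 5, suit: diamonds], since suit is diamonds.
Out: [owner: Ben, mark: star, rank: 3, suit: clubs], since suit is clubs.
Out: [owner: Ben, mark: none, rank: 2, suit: diamonds], since suit is diamonds.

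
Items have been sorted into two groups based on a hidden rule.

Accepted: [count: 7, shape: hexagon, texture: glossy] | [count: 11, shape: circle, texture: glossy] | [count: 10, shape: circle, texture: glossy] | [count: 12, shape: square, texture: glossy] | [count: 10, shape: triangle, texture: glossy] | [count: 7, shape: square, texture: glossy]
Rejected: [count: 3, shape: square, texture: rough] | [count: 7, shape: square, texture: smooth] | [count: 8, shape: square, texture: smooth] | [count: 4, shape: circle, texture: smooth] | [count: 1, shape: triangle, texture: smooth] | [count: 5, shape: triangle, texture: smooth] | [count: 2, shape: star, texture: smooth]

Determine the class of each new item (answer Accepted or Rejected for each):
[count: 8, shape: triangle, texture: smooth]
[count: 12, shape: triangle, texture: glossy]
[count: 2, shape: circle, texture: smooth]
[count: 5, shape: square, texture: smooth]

The pattern is that an item is 'Accepted' exactly when: texture is glossy.
[count: 8, shape: triangle, texture: smooth] → texture is smooth → Rejected. [count: 12, shape: triangle, texture: glossy] → texture is glossy → Accepted. [count: 2, shape: circle, texture: smooth] → texture is smooth → Rejected. [count: 5, shape: square, texture: smooth] → texture is smooth → Rejected.

Rejected, Accepted, Rejected, Rejected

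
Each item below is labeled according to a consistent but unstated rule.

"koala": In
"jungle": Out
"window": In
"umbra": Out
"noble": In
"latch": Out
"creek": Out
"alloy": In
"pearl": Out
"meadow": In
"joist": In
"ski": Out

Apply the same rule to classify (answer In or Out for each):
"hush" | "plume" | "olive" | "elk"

Out, Out, In, Out

Rule: contains 'o'. This holds for each 'In' example and fails for each 'Out' one.
"hush" — no 'o', hence Out. "plume" — no 'o', hence Out. "olive" — has 'o', hence In. "elk" — no 'o', hence Out.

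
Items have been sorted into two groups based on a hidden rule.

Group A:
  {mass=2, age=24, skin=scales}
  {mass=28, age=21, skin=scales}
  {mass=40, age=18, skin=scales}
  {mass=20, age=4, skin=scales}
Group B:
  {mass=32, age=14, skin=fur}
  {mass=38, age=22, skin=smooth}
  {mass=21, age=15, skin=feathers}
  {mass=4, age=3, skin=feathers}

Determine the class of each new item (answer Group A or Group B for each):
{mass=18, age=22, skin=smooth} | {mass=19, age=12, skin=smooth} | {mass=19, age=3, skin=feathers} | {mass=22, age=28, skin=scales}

Group B, Group B, Group B, Group A

The pattern is that an item is 'Group A' exactly when: skin is scales.
Group B: {mass=18, age=22, skin=smooth}, since skin is smooth.
Group B: {mass=19, age=12, skin=smooth}, since skin is smooth.
Group B: {mass=19, age=3, skin=feathers}, since skin is feathers.
Group A: {mass=22, age=28, skin=scales}, since skin is scales.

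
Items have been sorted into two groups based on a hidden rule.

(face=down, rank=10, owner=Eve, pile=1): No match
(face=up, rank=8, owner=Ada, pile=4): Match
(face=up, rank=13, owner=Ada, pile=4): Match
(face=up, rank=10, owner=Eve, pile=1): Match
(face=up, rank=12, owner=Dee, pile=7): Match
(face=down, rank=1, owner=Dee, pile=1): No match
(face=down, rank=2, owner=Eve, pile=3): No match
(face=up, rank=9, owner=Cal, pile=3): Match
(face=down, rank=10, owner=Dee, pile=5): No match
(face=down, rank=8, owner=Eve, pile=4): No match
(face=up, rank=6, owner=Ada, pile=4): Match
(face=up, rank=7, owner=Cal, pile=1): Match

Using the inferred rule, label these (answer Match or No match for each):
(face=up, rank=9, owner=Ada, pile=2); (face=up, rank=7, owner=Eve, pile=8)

The common property of the 'Match' items is: face is up. No 'No match' item has it.
(face=up, rank=9, owner=Ada, pile=2) → face is up → Match.
(face=up, rank=7, owner=Eve, pile=8) → face is up → Match.

Match, Match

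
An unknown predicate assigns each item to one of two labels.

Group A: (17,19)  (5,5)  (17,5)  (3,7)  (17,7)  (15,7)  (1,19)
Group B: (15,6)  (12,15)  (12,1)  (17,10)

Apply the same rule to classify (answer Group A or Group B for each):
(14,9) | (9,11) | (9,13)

The common property of the 'Group A' items is: sum is even. No 'Group B' item has it.
(14,9) — 14+9 = 23, hence Group B. (9,11) — 9+11 = 20, hence Group A. (9,13) — 9+13 = 22, hence Group A.

Group B, Group A, Group A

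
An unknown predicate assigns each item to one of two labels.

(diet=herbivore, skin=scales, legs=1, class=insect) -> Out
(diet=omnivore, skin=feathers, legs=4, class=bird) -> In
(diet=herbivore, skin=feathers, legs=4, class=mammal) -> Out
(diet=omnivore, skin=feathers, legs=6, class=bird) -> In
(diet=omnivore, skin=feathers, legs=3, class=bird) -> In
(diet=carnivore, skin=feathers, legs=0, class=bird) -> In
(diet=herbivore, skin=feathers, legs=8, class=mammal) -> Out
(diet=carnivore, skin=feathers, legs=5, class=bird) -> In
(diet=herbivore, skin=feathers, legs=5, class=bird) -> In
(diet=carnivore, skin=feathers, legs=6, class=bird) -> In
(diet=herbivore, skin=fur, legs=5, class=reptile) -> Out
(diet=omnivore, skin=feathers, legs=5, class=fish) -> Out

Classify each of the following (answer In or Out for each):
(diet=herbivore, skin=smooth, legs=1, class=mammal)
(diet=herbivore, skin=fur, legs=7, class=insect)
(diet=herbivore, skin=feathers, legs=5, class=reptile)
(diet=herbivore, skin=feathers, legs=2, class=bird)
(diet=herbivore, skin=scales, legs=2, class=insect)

Out, Out, Out, In, Out

A rule that fits every label: class is bird — true of each 'In' example, false of each 'Out' one.
(diet=herbivore, skin=smooth, legs=1, class=mammal): Out (class is mammal). (diet=herbivore, skin=fur, legs=7, class=insect): Out (class is insect). (diet=herbivore, skin=feathers, legs=5, class=reptile): Out (class is reptile). (diet=herbivore, skin=feathers, legs=2, class=bird): In (class is bird). (diet=herbivore, skin=scales, legs=2, class=insect): Out (class is insect).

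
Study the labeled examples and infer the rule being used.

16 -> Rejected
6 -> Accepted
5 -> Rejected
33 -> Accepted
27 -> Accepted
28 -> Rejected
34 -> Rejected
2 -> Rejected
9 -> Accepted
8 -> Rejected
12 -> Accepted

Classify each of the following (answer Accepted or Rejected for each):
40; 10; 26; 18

The pattern is that an item is 'Accepted' exactly when: multiple of 3.
40: Rejected (40 = 3·13 + 1).
10: Rejected (10 = 3·3 + 1).
26: Rejected (26 = 3·8 + 2).
18: Accepted (18 = 3·6).

Rejected, Rejected, Rejected, Accepted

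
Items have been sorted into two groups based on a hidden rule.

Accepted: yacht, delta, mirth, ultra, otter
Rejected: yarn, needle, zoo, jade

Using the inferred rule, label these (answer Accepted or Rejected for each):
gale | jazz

Rejected, Rejected

'Accepted' ⟺ contains 't'.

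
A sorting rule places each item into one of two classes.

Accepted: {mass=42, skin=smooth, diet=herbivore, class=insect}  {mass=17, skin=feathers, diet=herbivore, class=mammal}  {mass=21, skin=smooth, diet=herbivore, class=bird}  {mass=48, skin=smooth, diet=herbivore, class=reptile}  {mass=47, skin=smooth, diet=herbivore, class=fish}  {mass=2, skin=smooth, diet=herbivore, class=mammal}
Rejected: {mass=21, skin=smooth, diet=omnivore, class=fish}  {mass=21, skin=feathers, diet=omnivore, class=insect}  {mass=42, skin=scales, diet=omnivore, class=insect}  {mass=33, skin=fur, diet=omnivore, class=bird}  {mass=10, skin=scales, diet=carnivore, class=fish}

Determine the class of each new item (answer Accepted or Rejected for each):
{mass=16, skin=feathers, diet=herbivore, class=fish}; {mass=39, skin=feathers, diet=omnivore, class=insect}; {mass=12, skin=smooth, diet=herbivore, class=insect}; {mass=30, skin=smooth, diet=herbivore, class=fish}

Accepted, Rejected, Accepted, Accepted

A rule that fits every label: diet is herbivore — true of each 'Accepted' example, false of each 'Rejected' one.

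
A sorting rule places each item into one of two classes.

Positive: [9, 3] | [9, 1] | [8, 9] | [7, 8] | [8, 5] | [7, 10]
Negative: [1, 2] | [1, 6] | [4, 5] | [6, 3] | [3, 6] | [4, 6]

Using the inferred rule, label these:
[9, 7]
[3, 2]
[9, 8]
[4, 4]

The rule appears to be: first ≥ 7.

Positive, Negative, Positive, Negative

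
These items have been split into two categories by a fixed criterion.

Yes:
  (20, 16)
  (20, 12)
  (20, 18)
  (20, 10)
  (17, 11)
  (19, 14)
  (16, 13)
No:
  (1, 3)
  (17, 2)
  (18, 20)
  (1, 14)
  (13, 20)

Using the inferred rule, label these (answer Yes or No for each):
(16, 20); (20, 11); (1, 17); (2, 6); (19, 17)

No, Yes, No, No, Yes

Every 'Yes' example satisfies: first > second AND sum ≥ 28. None of the 'No' examples do.
No: (16, 20), since 16 < 20, 16+20 = 36. Yes: (20, 11), since 20 > 11, 20+11 = 31. No: (1, 17), since 1 < 17, 1+17 = 18. No: (2, 6), since 2 < 6, 2+6 = 8. Yes: (19, 17), since 19 > 17, 19+17 = 36.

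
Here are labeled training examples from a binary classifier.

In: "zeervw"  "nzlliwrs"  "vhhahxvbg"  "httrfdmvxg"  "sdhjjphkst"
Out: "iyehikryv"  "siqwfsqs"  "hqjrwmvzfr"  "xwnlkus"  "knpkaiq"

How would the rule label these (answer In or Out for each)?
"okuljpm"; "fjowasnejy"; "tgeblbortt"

Out, Out, In

The common property of the 'In' items is: has a double letter. No 'Out' item has it.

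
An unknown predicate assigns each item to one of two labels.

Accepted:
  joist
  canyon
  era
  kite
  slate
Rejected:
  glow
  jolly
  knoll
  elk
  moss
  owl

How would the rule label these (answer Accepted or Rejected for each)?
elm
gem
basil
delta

Every 'Accepted' example satisfies: has ≥ 2 vowels. None of the 'Rejected' examples do.
elm — 1 vowel, hence Rejected.
gem — 1 vowel, hence Rejected.
basil — 2 vowels, hence Accepted.
delta — 2 vowels, hence Accepted.

Rejected, Rejected, Accepted, Accepted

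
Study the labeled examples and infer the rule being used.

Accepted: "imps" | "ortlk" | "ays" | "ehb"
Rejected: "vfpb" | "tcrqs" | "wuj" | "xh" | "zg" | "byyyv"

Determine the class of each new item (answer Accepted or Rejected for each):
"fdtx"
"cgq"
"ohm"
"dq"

Rejected, Rejected, Accepted, Rejected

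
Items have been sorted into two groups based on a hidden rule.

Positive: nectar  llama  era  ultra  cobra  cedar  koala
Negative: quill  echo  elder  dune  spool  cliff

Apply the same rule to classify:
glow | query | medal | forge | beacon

Negative, Negative, Positive, Negative, Positive

Looking at the examples, the only property every 'Positive' case has and every 'Negative' case lacks is: contains 'a'.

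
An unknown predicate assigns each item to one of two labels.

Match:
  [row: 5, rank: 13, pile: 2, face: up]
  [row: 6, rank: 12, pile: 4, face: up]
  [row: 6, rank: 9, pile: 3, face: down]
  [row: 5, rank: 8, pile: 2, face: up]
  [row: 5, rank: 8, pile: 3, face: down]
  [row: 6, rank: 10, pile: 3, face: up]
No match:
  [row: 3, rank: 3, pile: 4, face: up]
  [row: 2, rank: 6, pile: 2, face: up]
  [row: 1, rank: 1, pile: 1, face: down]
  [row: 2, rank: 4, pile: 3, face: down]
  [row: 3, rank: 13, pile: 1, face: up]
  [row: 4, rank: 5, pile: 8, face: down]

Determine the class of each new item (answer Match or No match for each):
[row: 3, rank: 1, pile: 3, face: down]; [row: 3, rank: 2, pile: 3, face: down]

The common property of the 'Match' items is: row ≥ 5. No 'No match' item has it.
No match: [row: 3, rank: 1, pile: 3, face: down], since row = 3. No match: [row: 3, rank: 2, pile: 3, face: down], since row = 3.

No match, No match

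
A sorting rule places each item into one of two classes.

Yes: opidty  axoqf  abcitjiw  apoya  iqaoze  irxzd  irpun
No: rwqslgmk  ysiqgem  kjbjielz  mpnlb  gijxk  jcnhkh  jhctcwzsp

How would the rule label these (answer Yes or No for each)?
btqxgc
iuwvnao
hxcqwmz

A rule that fits every label: starts with a vowel — true of each 'Yes' example, false of each 'No' one.
No: btqxgc, since starts with 'b'. Yes: iuwvnao, since starts with 'i'. No: hxcqwmz, since starts with 'h'.

No, Yes, No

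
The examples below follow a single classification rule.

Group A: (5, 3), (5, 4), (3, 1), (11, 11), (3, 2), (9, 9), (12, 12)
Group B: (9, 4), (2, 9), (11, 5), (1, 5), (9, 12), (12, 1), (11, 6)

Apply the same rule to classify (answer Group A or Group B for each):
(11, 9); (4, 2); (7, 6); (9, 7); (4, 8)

The rule appears to be: |first − second| ≤ 2.
(11, 9): |11−9| = 2 — has this property, so Group A.
(4, 2): |4−2| = 2 — has this property, so Group A.
(7, 6): |7−6| = 1 — has this property, so Group A.
(9, 7): |9−7| = 2 — has this property, so Group A.
(4, 8): |4−8| = 4 — fails this test, so Group B.

Group A, Group A, Group A, Group A, Group B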